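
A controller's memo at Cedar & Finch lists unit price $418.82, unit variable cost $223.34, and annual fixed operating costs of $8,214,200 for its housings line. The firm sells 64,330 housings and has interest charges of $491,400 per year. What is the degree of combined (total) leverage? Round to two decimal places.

At 64,330 units, contribution = 64,330 × $195.48 = $12,575,228.40.
Subtracting fixed costs: EBIT = $12,575,228.40 − $8,214,200 = $4,361,028.40. Interest = $491,400.00.
DOL = $12,575,228.40 ÷ $4,361,028.40 = 2.8835; DFL = $4,361,028.40 ÷ $3,869,628.40 = 1.1270.
DCL = DOL × DFL = 2.8835 × 1.1270 = 3.2497.

3.25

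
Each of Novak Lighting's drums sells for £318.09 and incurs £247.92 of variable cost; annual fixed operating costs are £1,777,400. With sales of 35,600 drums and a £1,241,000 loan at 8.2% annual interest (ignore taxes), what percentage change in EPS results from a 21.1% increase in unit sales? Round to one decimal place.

Total contribution margin = 35,600 × £70.17 = £2,498,052.00.
EBIT = £2,498,052.00 − £1,777,400 = £720,652.00.
After interest of £101,762.00, pre-tax earnings = £618,890.00.
DCL = total CM / (EBIT − I) = £2,498,052.00 / £618,890.00 = 4.0363.
EPS therefore changes by 4.0363 × (+21.1%) = +85.2%.

+85.2%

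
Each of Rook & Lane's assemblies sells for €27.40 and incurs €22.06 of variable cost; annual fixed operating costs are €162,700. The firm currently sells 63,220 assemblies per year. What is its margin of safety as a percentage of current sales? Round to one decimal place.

51.8%

Each unit contributes €27.40 − €22.06 = €5.34. Break-even units = €162,700 ÷ €5.34 = 30,468.16; break-even revenue = 30,468.16 × €27.40 = €834,827.72.
Current sales = 63,220 × €27.40 = €1,732,228.00.
Margin of safety = (€1,732,228.00 − €834,827.72) ÷ €1,732,228.00 = 51.8%.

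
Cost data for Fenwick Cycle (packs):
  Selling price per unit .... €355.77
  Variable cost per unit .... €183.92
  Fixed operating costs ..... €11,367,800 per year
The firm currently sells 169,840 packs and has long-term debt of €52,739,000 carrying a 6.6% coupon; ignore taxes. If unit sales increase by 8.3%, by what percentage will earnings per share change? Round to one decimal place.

Contribution at this volume is 169,840 × €171.85 = €29,187,004.00.
Subtracting fixed costs: EBIT = €29,187,004.00 − €11,367,800 = €17,819,204.00.
After interest of €3,480,774.00, pre-tax earnings = €14,338,430.00.
Degree of combined leverage = contribution ÷ (EBIT − I) = €29,187,004.00 ÷ €14,338,430.00 = 2.0356.
EPS therefore changes by 2.0356 × (+8.3%) = +16.9%.

+16.9%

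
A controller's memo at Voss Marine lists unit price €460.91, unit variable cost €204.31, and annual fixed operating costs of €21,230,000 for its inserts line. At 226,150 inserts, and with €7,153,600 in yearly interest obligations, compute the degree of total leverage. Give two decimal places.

At 226,150 units, contribution = 226,150 × €256.60 = €58,030,090.00.
Operating income = contribution − fixed costs = €58,030,090.00 − €21,230,000 = €36,800,090.00. Interest = €7,153,600.00, so EBIT − I = €29,646,490.00.
Degree of total leverage = total CM / (EBIT − interest) = €58,030,090.00 / €29,646,490.00 = 1.9574.

1.96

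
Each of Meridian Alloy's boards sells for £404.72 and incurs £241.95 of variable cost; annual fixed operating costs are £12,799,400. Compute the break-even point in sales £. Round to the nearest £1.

CM per unit = £404.72 − £241.95 = £162.77; CM ratio = £162.77 / £404.72 = 0.4022.
Break-even sales = FC ÷ CM ratio = £12,799,400 × £404.72 / £162.77 = £31,825,110.

£31,825,110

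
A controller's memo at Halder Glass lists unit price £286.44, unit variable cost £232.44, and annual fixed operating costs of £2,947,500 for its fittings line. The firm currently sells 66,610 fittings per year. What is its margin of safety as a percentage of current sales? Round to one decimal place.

Contribution margin per unit = £286.44 − £232.44 = £54.00. Break-even units = £2,947,500 ÷ £54.00 = 54,583.33; break-even revenue = 54,583.33 × £286.44 = £15,634,850.00.
Actual sales revenue = 66,610 × £286.44 = £19,079,768.40.
Margin of safety = (£19,079,768.40 − £15,634,850.00) ÷ £19,079,768.40 = 18.1%.

18.1%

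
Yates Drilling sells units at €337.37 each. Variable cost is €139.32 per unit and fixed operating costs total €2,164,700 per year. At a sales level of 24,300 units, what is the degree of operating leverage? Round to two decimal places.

1.82

At 24,300 units, contribution = 24,300 × €198.05 = €4,812,615.00.
Subtracting fixed costs: EBIT = €4,812,615.00 − €2,164,700 = €2,647,915.00.
DOL = contribution ÷ EBIT = €4,812,615.00 ÷ €2,647,915.00 = 1.8175.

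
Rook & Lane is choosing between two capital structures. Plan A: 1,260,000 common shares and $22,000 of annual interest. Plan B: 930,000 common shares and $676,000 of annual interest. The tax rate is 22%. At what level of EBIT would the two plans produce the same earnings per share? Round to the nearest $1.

Set EPS_A = EPS_B: (EBIT − $22,000)(1 − 0.22) ÷ 1,260,000 = (EBIT − $676,000)(1 − 0.22) ÷ 930,000.
The (1 − t) factor cancels: (EBIT − 22,000) × 930,000 = (EBIT − 676,000) × 1,260,000.
EBIT × (1,260,000 − 930,000) = 676,000 × 1,260,000 − 22,000 × 930,000 = 831,300,000,000, so EBIT = 831,300,000,000 ÷ 330,000 = 2,519,090.91.

$2,519,091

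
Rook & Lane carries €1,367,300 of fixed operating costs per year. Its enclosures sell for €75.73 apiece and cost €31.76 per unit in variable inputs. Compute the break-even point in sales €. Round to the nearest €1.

€2,354,915

Contribution margin per unit = €75.73 − €31.76 = €43.97, a CM ratio of €43.97 ÷ €75.73 = 0.5806.
Break-even revenue = fixed costs × price ÷ CM = €1,367,300 × €75.73 ÷ €43.97 = €2,354,915.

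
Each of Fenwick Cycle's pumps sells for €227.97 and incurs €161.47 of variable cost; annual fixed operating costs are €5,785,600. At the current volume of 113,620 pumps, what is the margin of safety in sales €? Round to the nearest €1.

€6,068,219

Contribution margin per unit = €227.97 − €161.47 = €66.50. Break-even units = €5,785,600 ÷ €66.50 = 87,001.50; break-even revenue = 87,001.50 × €227.97 = €19,833,732.81.
Current sales = 113,620 × €227.97 = €25,901,951.40.
Margin of safety = €25,901,951.40 − €19,833,732.81 = €6,068,219.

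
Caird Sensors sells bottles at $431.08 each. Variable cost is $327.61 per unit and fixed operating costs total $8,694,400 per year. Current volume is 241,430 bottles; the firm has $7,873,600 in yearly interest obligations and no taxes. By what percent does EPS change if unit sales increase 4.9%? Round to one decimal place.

+14.6%

Contribution at this volume is 241,430 × $103.47 = $24,980,762.10.
Operating income = contribution − fixed costs = $24,980,762.10 − $8,694,400 = $16,286,362.10.
After interest of $7,873,600.00, pre-tax earnings = $8,412,762.10.
Degree of combined leverage = contribution ÷ (EBIT − I) = $24,980,762.10 ÷ $8,412,762.10 = 2.9694.
EPS therefore changes by 2.9694 × (+4.9%) = +14.6%.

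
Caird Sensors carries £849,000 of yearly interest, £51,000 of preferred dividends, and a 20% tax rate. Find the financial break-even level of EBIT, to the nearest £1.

£912,750

Grossing the preferred dividend up to pre-tax terms: £51,000 / (1 − 0.20) = £63,750.00.
Financial break-even EBIT = interest + D_p ÷ (1 − t) = £849,000 + £63,750.00 = £912,750.00.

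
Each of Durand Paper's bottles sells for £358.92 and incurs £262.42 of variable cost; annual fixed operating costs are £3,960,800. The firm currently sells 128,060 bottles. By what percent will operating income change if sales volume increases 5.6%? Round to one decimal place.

+8.2%

At 128,060 units, contribution = 128,060 × £96.50 = £12,357,790.00.
Operating income = contribution − fixed costs = £12,357,790.00 − £3,960,800 = £8,396,990.00.
Degree of operating leverage = £12,357,790.00 / £8,396,990.00 = 1.4717.
%ΔEBIT = DOL × %ΔSales = 1.4717 × +5.6% = +8.2%.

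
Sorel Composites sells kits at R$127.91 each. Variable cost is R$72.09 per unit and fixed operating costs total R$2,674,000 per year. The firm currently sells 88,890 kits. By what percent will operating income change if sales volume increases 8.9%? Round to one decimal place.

+19.3%

Contribution at this volume is 88,890 × R$55.82 = R$4,961,839.80.
Operating income = contribution − fixed costs = R$4,961,839.80 − R$2,674,000 = R$2,287,839.80.
So DOL = total CM / EBIT = R$4,961,839.80 / R$2,287,839.80 = 2.1688.
%ΔEBIT = DOL × %ΔSales = 2.1688 × +8.9% = +19.3%.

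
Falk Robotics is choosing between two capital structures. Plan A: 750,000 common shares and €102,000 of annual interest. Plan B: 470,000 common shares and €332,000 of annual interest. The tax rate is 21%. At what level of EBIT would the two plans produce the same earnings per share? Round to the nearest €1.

Set EPS_A = EPS_B: (EBIT − €102,000)(1 − 0.21) ÷ 750,000 = (EBIT − €332,000)(1 − 0.21) ÷ 470,000.
The (1 − t) factor cancels: (EBIT − 102,000) × 470,000 = (EBIT − 332,000) × 750,000.
Solving, EBIT = (332,000·750,000 − 102,000·470,000) / (750,000 − 470,000) = 201,060,000,000 / 280,000 = 718,071.43.

€718,071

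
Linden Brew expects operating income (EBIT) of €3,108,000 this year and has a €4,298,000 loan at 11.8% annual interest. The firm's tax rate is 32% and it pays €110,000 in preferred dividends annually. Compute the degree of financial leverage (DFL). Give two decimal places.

Interest = €507,164.00.
Pre-tax preferred-dividend burden = €110,000 ÷ (1 − 0.32) = €161,764.71.
DFL = EBIT ÷ [EBIT − I − D_p/(1−t)] = €3,108,000 ÷ [€3,108,000 − €507,164.00 − €161,764.71] = €3,108,000 ÷ €2,439,071.29 = 1.2743.

1.27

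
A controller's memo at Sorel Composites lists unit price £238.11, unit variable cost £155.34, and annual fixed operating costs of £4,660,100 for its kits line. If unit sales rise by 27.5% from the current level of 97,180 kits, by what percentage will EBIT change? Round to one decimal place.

Contribution at this volume is 97,180 × £82.77 = £8,043,588.60.
EBIT = £8,043,588.60 − £4,660,100 = £3,383,488.60.
So DOL = total CM / EBIT = £8,043,588.60 / £3,383,488.60 = 2.3773.
So EBIT moves 2.3773 × (+27.5%) = +65.4%.

+65.4%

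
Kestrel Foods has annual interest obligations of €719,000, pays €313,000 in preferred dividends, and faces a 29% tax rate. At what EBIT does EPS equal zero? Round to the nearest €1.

Grossing the preferred dividend up to pre-tax terms: €313,000 / (1 − 0.29) = €440,845.07.
Financial break-even EBIT = interest + D_p ÷ (1 − t) = €719,000 + €440,845.07 = €1,159,845.07.

€1,159,845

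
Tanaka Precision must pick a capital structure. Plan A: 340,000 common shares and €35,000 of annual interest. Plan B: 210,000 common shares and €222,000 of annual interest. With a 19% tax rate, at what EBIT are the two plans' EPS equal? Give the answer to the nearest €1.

Set EPS_A = EPS_B: (EBIT − €35,000)(1 − 0.19) ÷ 340,000 = (EBIT − €222,000)(1 − 0.19) ÷ 210,000.
Cancelling (1 − t) and cross-multiplying: 210,000·(EBIT − 35,000) = 340,000·(EBIT − 222,000).
Solving, EBIT = (222,000·340,000 − 35,000·210,000) / (340,000 − 210,000) = 68,130,000,000 / 130,000 = 524,076.92.

€524,077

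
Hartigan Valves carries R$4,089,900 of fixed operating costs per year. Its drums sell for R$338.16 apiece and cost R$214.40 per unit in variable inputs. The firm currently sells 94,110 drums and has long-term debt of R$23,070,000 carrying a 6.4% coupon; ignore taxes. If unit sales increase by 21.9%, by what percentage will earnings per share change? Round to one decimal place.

Total contribution margin = 94,110 × R$123.76 = R$11,647,053.60.
Operating income = contribution − fixed costs = R$11,647,053.60 − R$4,089,900 = R$7,557,153.60.
After interest of R$1,476,480.00, pre-tax earnings = R$6,080,673.60.
Degree of combined leverage = contribution ÷ (EBIT − I) = R$11,647,053.60 ÷ R$6,080,673.60 = 1.9154.
%ΔEPS = DCL × %ΔSales = 1.9154 × +21.9% = +41.9%.

+41.9%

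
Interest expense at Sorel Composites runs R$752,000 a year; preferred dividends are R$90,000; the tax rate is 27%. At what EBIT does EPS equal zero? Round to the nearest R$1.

Preferred dividends are paid after tax, so their pre-tax equivalent is R$90,000 ÷ (1 − 0.27) = R$123,287.67.
Financial break-even EBIT = interest + D_p ÷ (1 − t) = R$752,000 + R$123,287.67 = R$875,287.67.

R$875,288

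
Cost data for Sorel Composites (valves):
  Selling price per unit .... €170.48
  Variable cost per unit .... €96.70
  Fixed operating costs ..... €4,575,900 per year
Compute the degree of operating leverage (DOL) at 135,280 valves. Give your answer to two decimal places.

1.85

Total contribution margin = 135,280 × €73.78 = €9,980,958.40.
Operating income = contribution − fixed costs = €9,980,958.40 − €4,575,900 = €5,405,058.40.
Degree of operating leverage = €9,980,958.40 / €5,405,058.40 = 1.8466.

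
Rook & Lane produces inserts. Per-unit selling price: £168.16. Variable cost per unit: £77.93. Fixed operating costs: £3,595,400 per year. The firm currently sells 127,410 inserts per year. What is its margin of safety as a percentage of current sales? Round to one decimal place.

68.7%

Unit CM = price − variable cost = £168.16 − £77.93 = £90.23. Break-even units = £3,595,400 ÷ £90.23 = 39,847.06; break-even revenue = 39,847.06 × £168.16 = £6,700,681.19.
Current sales = 127,410 × £168.16 = £21,425,265.60.
Margin of safety = (£21,425,265.60 − £6,700,681.19) ÷ £21,425,265.60 = 68.7%.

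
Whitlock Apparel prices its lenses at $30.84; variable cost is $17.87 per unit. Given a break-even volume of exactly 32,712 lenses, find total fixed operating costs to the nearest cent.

$424,274.64

Contribution margin per unit = $30.84 − $17.87 = $12.97.
Fixed costs = break-even units × CM = 32,712 × $12.97 = $424,274.64.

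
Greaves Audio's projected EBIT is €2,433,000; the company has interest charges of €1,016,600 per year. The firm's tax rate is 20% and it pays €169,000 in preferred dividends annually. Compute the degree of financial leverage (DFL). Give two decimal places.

2.02

Annual interest charges come to €1,016,600.00.
Preferred dividends grossed up pre-tax: €169,000 / (1 − 0.20) = €211,250.00.
DFL = EBIT ÷ [EBIT − I − D_p/(1−t)] = €2,433,000 ÷ [€2,433,000 − €1,016,600.00 − €211,250.00] = €2,433,000 ÷ €1,205,150.00 = 2.0188.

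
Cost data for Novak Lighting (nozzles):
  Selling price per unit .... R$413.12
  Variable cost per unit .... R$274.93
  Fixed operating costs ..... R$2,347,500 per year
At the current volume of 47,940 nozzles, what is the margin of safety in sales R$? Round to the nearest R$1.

Each unit contributes R$413.12 − R$274.93 = R$138.19. Break-even units = R$2,347,500 ÷ R$138.19 = 16,987.48; break-even revenue = 16,987.48 × R$413.12 = R$7,017,868.15.
Actual sales revenue = 47,940 × R$413.12 = R$19,804,972.80.
Margin of safety = R$19,804,972.80 − R$7,017,868.15 = R$12,787,105.

R$12,787,105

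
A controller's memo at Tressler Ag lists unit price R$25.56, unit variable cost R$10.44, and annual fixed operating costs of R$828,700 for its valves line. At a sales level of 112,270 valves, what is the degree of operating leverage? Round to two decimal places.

Total contribution margin = 112,270 × R$15.12 = R$1,697,522.40.
Subtracting fixed costs: EBIT = R$1,697,522.40 − R$828,700 = R$868,822.40.
So DOL = total CM / EBIT = R$1,697,522.40 / R$868,822.40 = 1.9538.

1.95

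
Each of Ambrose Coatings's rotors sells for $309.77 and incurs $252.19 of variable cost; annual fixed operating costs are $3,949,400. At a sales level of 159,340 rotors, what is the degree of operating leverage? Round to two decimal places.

At 159,340 units, contribution = 159,340 × $57.58 = $9,174,797.20.
EBIT = $9,174,797.20 − $3,949,400 = $5,225,397.20.
DOL = contribution ÷ EBIT = $9,174,797.20 ÷ $5,225,397.20 = 1.7558.

1.76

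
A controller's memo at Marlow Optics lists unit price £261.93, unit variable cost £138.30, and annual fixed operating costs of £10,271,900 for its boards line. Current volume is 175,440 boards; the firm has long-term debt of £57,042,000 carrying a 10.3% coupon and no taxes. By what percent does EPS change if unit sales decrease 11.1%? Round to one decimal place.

-43.4%

Total contribution margin = 175,440 × £123.63 = £21,689,647.20.
Operating income = contribution − fixed costs = £21,689,647.20 − £10,271,900 = £11,417,747.20.
After interest of £5,875,326.00, pre-tax earnings = £5,542,421.20.
DCL = total CM / (EBIT − I) = £21,689,647.20 / £5,542,421.20 = 3.9134.
%ΔEPS = DCL × %ΔSales = 3.9134 × -11.1% = -43.4%.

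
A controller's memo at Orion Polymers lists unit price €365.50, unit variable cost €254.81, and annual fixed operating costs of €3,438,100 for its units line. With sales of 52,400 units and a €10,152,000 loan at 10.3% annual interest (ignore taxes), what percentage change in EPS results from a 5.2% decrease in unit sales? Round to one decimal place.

Total contribution margin = 52,400 × €110.69 = €5,800,156.00.
Subtracting fixed costs: EBIT = €5,800,156.00 − €3,438,100 = €2,362,056.00.
After interest of €1,045,656.00, pre-tax earnings = €1,316,400.00.
Degree of combined leverage = contribution ÷ (EBIT − I) = €5,800,156.00 ÷ €1,316,400.00 = 4.4061.
EPS therefore changes by 4.4061 × (-5.2%) = -22.9%.

-22.9%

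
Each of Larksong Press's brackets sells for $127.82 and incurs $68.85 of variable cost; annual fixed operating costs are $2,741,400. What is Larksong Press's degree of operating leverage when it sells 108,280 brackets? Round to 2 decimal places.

1.75

Total contribution margin = 108,280 × $58.97 = $6,385,271.60.
Operating income = contribution − fixed costs = $6,385,271.60 − $2,741,400 = $3,643,871.60.
So DOL = total CM / EBIT = $6,385,271.60 / $3,643,871.60 = 1.7523.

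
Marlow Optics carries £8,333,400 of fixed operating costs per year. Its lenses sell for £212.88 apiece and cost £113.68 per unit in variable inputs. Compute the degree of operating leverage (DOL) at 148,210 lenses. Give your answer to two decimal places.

2.31

Contribution at this volume is 148,210 × £99.20 = £14,702,432.00.
EBIT = £14,702,432.00 − £8,333,400 = £6,369,032.00.
DOL = contribution ÷ EBIT = £14,702,432.00 ÷ £6,369,032.00 = 2.3084.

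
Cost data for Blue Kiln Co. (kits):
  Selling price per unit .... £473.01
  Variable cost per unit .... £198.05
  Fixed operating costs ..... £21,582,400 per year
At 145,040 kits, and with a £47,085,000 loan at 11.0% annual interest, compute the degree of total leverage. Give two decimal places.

Contribution at this volume is 145,040 × £274.96 = £39,880,198.40.
Subtracting fixed costs: EBIT = £39,880,198.40 − £21,582,400 = £18,297,798.40. Interest = £5,179,350.00, so EBIT − I = £13,118,448.40.
DCL = contribution ÷ (EBIT − I) = £39,880,198.40 ÷ £13,118,448.40 = 3.0400.

3.04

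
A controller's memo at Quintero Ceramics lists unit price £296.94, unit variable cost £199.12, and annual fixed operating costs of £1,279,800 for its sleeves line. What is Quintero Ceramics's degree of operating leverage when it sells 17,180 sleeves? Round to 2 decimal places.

At 17,180 units, contribution = 17,180 × £97.82 = £1,680,547.60.
Operating income = contribution − fixed costs = £1,680,547.60 − £1,279,800 = £400,747.60.
DOL = contribution ÷ EBIT = £1,680,547.60 ÷ £400,747.60 = 4.1935.

4.19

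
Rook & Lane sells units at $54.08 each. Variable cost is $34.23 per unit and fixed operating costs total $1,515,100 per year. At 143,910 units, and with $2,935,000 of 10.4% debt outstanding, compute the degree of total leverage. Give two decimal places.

Total contribution margin = 143,910 × $19.85 = $2,856,613.50.
EBIT = $2,856,613.50 − $1,515,100 = $1,341,513.50. Interest = $305,240.00.
DOL = $2,856,613.50 ÷ $1,341,513.50 = 2.1294; DFL = $1,341,513.50 ÷ $1,036,273.50 = 1.2946.
DCL = DOL × DFL = 2.1294 × 1.2946 = 2.7567.

2.76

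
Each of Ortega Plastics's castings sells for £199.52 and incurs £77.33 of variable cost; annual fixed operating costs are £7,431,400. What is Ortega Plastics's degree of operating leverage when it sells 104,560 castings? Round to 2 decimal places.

2.39

Contribution at this volume is 104,560 × £122.19 = £12,776,186.40.
Subtracting fixed costs: EBIT = £12,776,186.40 − £7,431,400 = £5,344,786.40.
So DOL = total CM / EBIT = £12,776,186.40 / £5,344,786.40 = 2.3904.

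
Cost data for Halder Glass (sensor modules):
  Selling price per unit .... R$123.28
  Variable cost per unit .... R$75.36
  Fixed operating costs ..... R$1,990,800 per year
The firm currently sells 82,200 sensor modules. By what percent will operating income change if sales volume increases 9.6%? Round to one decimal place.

+19.4%

Total contribution margin = 82,200 × R$47.92 = R$3,939,024.00.
Operating income = contribution − fixed costs = R$3,939,024.00 − R$1,990,800 = R$1,948,224.00.
Degree of operating leverage = R$3,939,024.00 / R$1,948,224.00 = 2.0219.
So EBIT moves 2.0219 × (+9.6%) = +19.4%.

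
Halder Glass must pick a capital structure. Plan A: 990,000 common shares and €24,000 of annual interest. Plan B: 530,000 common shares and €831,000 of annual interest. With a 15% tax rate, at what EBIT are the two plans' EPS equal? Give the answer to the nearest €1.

Set EPS_A = EPS_B: (EBIT − €24,000)(1 − 0.15) ÷ 990,000 = (EBIT − €831,000)(1 − 0.15) ÷ 530,000.
Cancelling (1 − t) and cross-multiplying: 530,000·(EBIT − 24,000) = 990,000·(EBIT − 831,000).
Solving, EBIT = (831,000·990,000 − 24,000·530,000) / (990,000 − 530,000) = 809,970,000,000 / 460,000 = 1,760,804.35.

€1,760,804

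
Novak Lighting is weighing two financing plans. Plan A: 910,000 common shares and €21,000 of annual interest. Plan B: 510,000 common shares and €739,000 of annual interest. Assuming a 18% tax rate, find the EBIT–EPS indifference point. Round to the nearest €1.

Set EPS_A = EPS_B: (EBIT − €21,000)(1 − 0.18) ÷ 910,000 = (EBIT − €739,000)(1 − 0.18) ÷ 510,000.
Cancelling (1 − t) and cross-multiplying: 510,000·(EBIT − 21,000) = 910,000·(EBIT − 739,000).
EBIT × (910,000 − 510,000) = 739,000 × 910,000 − 21,000 × 510,000 = 661,780,000,000, so EBIT = 661,780,000,000 ÷ 400,000 = 1,654,450.00.

€1,654,450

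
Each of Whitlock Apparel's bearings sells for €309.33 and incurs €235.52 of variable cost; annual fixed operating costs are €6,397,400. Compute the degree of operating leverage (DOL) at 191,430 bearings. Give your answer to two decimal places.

1.83

At 191,430 units, contribution = 191,430 × €73.81 = €14,129,448.30.
EBIT = €14,129,448.30 − €6,397,400 = €7,732,048.30.
DOL = contribution ÷ EBIT = €14,129,448.30 ÷ €7,732,048.30 = 1.8274.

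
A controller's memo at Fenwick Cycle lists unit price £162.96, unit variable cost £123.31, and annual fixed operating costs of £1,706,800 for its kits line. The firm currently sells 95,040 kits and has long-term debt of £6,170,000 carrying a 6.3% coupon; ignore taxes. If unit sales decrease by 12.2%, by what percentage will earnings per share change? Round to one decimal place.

-27.5%

Total contribution margin = 95,040 × £39.65 = £3,768,336.00.
EBIT = £3,768,336.00 − £1,706,800 = £2,061,536.00.
After interest of £388,710.00, pre-tax earnings = £1,672,826.00.
Degree of combined leverage = contribution ÷ (EBIT − I) = £3,768,336.00 ÷ £1,672,826.00 = 2.2527.
EPS therefore changes by 2.2527 × (-12.2%) = -27.5%.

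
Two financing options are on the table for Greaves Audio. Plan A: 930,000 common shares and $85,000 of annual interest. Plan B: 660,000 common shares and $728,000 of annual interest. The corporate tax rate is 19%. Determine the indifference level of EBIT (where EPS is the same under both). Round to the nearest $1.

Set EPS_A = EPS_B: (EBIT − $85,000)(1 − 0.19) ÷ 930,000 = (EBIT − $728,000)(1 − 0.19) ÷ 660,000.
Cancelling (1 − t) and cross-multiplying: 660,000·(EBIT − 85,000) = 930,000·(EBIT − 728,000).
EBIT × (930,000 − 660,000) = 728,000 × 930,000 − 85,000 × 660,000 = 620,940,000,000, so EBIT = 620,940,000,000 ÷ 270,000 = 2,299,777.78.

$2,299,778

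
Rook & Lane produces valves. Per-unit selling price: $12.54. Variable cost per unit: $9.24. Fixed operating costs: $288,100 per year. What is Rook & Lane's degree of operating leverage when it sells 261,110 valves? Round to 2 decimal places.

1.50

Contribution at this volume is 261,110 × $3.30 = $861,663.00.
Subtracting fixed costs: EBIT = $861,663.00 − $288,100 = $573,563.00.
DOL = contribution ÷ EBIT = $861,663.00 ÷ $573,563.00 = 1.5023.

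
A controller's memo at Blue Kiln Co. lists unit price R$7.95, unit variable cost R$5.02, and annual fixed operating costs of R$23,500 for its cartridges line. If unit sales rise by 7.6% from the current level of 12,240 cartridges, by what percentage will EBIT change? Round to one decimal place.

+22.0%

Total contribution margin = 12,240 × R$2.93 = R$35,863.20.
Operating income = contribution − fixed costs = R$35,863.20 − R$23,500 = R$12,363.20.
DOL = contribution ÷ EBIT = R$35,863.20 ÷ R$12,363.20 = 2.9008.
So EBIT moves 2.9008 × (+7.6%) = +22.0%.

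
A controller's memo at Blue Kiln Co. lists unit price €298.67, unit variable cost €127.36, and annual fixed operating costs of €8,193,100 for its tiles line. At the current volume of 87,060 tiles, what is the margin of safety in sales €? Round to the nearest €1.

€11,717,970

Contribution margin per unit = €298.67 − €127.36 = €171.31. Break-even units = €8,193,100 ÷ €171.31 = 47,826.16; break-even revenue = 47,826.16 × €298.67 = €14,284,240.13.
Actual sales revenue = 87,060 × €298.67 = €26,002,210.20.
Margin of safety = €26,002,210.20 − €14,284,240.13 = €11,717,970.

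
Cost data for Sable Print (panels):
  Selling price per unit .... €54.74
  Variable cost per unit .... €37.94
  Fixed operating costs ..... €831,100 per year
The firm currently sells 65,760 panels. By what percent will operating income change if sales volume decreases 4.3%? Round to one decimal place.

At 65,760 units, contribution = 65,760 × €16.80 = €1,104,768.00.
Subtracting fixed costs: EBIT = €1,104,768.00 − €831,100 = €273,668.00.
So DOL = total CM / EBIT = €1,104,768.00 / €273,668.00 = 4.0369.
So EBIT moves 4.0369 × (-4.3%) = -17.4%.

-17.4%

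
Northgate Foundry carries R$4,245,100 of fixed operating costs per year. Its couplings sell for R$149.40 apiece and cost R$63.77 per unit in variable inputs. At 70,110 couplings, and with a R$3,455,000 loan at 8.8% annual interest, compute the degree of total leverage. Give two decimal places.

At 70,110 units, contribution = 70,110 × R$85.63 = R$6,003,519.30.
EBIT = R$6,003,519.30 − R$4,245,100 = R$1,758,419.30. Interest = R$304,040.00, so EBIT − I = R$1,454,379.30.
Degree of total leverage = total CM / (EBIT − interest) = R$6,003,519.30 / R$1,454,379.30 = 4.1279.

4.13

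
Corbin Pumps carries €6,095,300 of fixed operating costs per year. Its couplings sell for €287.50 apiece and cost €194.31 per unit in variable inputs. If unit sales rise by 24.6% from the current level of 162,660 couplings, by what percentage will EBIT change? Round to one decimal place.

Total contribution margin = 162,660 × €93.19 = €15,158,285.40.
Subtracting fixed costs: EBIT = €15,158,285.40 − €6,095,300 = €9,062,985.40.
Degree of operating leverage = €15,158,285.40 / €9,062,985.40 = 1.6725.
Operating income changes by 1.6725 × +24.6% = +41.1%.

+41.1%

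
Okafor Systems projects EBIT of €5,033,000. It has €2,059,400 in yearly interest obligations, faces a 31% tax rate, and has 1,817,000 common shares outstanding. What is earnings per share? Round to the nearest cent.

€1.13

Pre-tax income = €5,033,000 − €2,059,400.00 = €2,973,600.00.
Net income = €2,973,600.00 × (1 − 0.31) = €2,051,784.00.
Per share: €2,051,784.00 / 1,817,000 shares = €1.13.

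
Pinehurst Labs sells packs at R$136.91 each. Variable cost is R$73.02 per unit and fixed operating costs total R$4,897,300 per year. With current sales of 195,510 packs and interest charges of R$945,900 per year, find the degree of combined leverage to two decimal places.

Total contribution margin = 195,510 × R$63.89 = R$12,491,133.90.
Subtracting fixed costs: EBIT = R$12,491,133.90 − R$4,897,300 = R$7,593,833.90. Interest = R$945,900.00.
DOL = R$12,491,133.90 ÷ R$7,593,833.90 = 1.6449; DFL = R$7,593,833.90 ÷ R$6,647,933.90 = 1.1423.
DCL = DOL × DFL = 1.6449 × 1.1423 = 1.8790.

1.88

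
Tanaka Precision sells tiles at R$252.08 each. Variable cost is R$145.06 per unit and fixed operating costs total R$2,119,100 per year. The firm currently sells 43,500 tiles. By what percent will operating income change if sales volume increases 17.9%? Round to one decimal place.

Contribution at this volume is 43,500 × R$107.02 = R$4,655,370.00.
Subtracting fixed costs: EBIT = R$4,655,370.00 − R$2,119,100 = R$2,536,270.00.
So DOL = total CM / EBIT = R$4,655,370.00 / R$2,536,270.00 = 1.8355.
So EBIT moves 1.8355 × (+17.9%) = +32.9%.

+32.9%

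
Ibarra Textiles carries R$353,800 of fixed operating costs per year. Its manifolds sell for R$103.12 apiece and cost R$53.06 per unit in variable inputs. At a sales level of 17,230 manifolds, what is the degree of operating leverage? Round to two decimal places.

Contribution at this volume is 17,230 × R$50.06 = R$862,533.80.
Subtracting fixed costs: EBIT = R$862,533.80 − R$353,800 = R$508,733.80.
So DOL = total CM / EBIT = R$862,533.80 / R$508,733.80 = 1.6955.

1.70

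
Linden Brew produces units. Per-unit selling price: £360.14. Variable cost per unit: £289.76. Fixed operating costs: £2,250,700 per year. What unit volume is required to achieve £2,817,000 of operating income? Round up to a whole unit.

Contribution margin per unit = £360.14 − £289.76 = £70.38.
Need Q such that Q × £70.38 − £2,250,700 = £2,817,000, i.e. Q = £5,067,700 / £70.38 = 72,004.83 → 72,005.

72,005 units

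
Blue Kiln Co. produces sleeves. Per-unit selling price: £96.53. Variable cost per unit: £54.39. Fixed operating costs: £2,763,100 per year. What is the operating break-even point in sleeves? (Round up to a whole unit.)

Contribution margin per unit = £96.53 − £54.39 = £42.14.
Break-even volume = fixed costs ÷ CM per unit = £2,763,100 ÷ £42.14 = 65,569.53, so 65,570 sleeves.

65,570 sleeves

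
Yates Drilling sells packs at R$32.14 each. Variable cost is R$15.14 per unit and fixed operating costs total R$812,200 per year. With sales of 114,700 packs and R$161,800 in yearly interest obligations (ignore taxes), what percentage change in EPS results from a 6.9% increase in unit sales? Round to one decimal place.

+13.8%

Total contribution margin = 114,700 × R$17.00 = R$1,949,900.00.
Operating income = contribution − fixed costs = R$1,949,900.00 − R$812,200 = R$1,137,700.00.
After interest of R$161,800.00, pre-tax earnings = R$975,900.00.
Degree of combined leverage = contribution ÷ (EBIT − I) = R$1,949,900.00 ÷ R$975,900.00 = 1.9981.
EPS therefore changes by 1.9981 × (+6.9%) = +13.8%.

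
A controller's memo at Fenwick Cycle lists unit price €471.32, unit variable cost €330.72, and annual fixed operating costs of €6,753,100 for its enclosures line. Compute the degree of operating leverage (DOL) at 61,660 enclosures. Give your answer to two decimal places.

4.52

At 61,660 units, contribution = 61,660 × €140.60 = €8,669,396.00.
Subtracting fixed costs: EBIT = €8,669,396.00 − €6,753,100 = €1,916,296.00.
Degree of operating leverage = €8,669,396.00 / €1,916,296.00 = 4.5240.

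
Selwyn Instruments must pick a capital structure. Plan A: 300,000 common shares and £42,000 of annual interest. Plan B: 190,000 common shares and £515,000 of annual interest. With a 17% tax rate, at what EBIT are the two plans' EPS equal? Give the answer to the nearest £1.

£1,332,000

At indifference, (EBIT − 42,000)(1 − t)/300,000 = (EBIT − 515,000)(1 − t)/190,000.
Cancelling (1 − t) and cross-multiplying: 190,000·(EBIT − 42,000) = 300,000·(EBIT − 515,000).
Solving, EBIT = (515,000·300,000 − 42,000·190,000) / (300,000 − 190,000) = 146,520,000,000 / 110,000 = 1,332,000.00.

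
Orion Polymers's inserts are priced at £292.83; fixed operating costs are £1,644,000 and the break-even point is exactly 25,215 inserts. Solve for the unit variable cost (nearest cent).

At break-even, FC = Q × (P − VC), so P − VC = £1,644,000 ÷ 25,215 = £65.1993.
Variable cost per unit = £292.83 − £65.1993 = £227.63.

£227.63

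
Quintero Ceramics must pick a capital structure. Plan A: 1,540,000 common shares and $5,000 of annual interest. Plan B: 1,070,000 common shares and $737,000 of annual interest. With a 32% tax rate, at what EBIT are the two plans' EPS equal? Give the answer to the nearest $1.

At indifference, (EBIT − 5,000)(1 − t)/1,540,000 = (EBIT − 737,000)(1 − t)/1,070,000.
The (1 − t) factor cancels: (EBIT − 5,000) × 1,070,000 = (EBIT − 737,000) × 1,540,000.
EBIT × (1,540,000 − 1,070,000) = 737,000 × 1,540,000 − 5,000 × 1,070,000 = 1,129,630,000,000, so EBIT = 1,129,630,000,000 ÷ 470,000 = 2,403,468.09.

$2,403,468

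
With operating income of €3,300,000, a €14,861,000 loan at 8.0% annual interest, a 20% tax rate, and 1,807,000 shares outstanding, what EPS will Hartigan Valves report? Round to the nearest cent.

Pre-tax income = €3,300,000 − €1,188,880.00 = €2,111,120.00.
Net income = €2,111,120.00 × (1 − 0.20) = €1,688,896.00.
EPS = €1,688,896.00 ÷ 1,807,000 = €0.93.

€0.93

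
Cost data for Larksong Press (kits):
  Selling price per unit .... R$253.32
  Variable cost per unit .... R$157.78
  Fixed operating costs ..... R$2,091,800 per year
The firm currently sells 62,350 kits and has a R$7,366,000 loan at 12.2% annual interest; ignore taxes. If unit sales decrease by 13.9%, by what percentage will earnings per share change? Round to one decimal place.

At 62,350 units, contribution = 62,350 × R$95.54 = R$5,956,919.00.
Subtracting fixed costs: EBIT = R$5,956,919.00 − R$2,091,800 = R$3,865,119.00.
Interest = R$898,652.00, so EBIT − I = R$2,966,467.00.
Degree of combined leverage = contribution ÷ (EBIT − I) = R$5,956,919.00 ÷ R$2,966,467.00 = 2.0081.
%ΔEPS = DCL × %ΔSales = 2.0081 × -13.9% = -27.9%.

-27.9%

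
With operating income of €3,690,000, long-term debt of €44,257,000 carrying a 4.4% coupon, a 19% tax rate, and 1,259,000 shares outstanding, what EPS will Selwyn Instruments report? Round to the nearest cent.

€1.12

Interest = €1,947,308.00, so EBT = €3,690,000 − €1,947,308.00 = €1,742,692.00.
After tax at 19%: net income = €1,742,692.00 × 0.81 = €1,411,580.52.
Per share: €1,411,580.52 / 1,259,000 shares = €1.12.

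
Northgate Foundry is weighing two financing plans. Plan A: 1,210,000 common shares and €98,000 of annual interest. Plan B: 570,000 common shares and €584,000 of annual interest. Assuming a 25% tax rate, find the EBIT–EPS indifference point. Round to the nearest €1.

€1,016,844

Set EPS_A = EPS_B: (EBIT − €98,000)(1 − 0.25) ÷ 1,210,000 = (EBIT − €584,000)(1 − 0.25) ÷ 570,000.
The (1 − t) factor cancels: (EBIT − 98,000) × 570,000 = (EBIT − 584,000) × 1,210,000.
EBIT × (1,210,000 − 570,000) = 584,000 × 1,210,000 − 98,000 × 570,000 = 650,780,000,000, so EBIT = 650,780,000,000 ÷ 640,000 = 1,016,843.75.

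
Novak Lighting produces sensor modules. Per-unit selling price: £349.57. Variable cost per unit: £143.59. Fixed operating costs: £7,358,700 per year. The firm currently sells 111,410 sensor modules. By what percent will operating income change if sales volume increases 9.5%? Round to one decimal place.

+14.0%

At 111,410 units, contribution = 111,410 × £205.98 = £22,948,231.80.
Operating income = contribution − fixed costs = £22,948,231.80 − £7,358,700 = £15,589,531.80.
So DOL = total CM / EBIT = £22,948,231.80 / £15,589,531.80 = 1.4720.
%ΔEBIT = DOL × %ΔSales = 1.4720 × +9.5% = +14.0%.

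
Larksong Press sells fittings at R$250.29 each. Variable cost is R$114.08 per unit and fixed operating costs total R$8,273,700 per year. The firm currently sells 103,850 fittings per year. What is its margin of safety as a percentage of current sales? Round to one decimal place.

Unit CM = price − variable cost = R$250.29 − R$114.08 = R$136.21. Break-even units = R$8,273,700 ÷ R$136.21 = 60,742.24; break-even revenue = 60,742.24 × R$250.29 = R$15,203,174.31.
Current sales = 103,850 × R$250.29 = R$25,992,616.50.
Margin of safety = (R$25,992,616.50 − R$15,203,174.31) ÷ R$25,992,616.50 = 41.5%.

41.5%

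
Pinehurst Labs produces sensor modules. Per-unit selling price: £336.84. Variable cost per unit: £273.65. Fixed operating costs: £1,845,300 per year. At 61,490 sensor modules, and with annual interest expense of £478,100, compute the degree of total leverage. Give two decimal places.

Total contribution margin = 61,490 × £63.19 = £3,885,553.10.
EBIT = £3,885,553.10 − £1,845,300 = £2,040,253.10. Interest = £478,100.00, so EBIT − I = £1,562,153.10.
DCL = contribution ÷ (EBIT − I) = £3,885,553.10 ÷ £1,562,153.10 = 2.4873.

2.49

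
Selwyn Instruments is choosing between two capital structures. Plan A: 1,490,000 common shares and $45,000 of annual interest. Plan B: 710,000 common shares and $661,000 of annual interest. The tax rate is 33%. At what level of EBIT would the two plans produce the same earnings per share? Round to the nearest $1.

$1,221,718

At indifference, (EBIT − 45,000)(1 − t)/1,490,000 = (EBIT − 661,000)(1 − t)/710,000.
Cancelling (1 − t) and cross-multiplying: 710,000·(EBIT − 45,000) = 1,490,000·(EBIT − 661,000).
Solving, EBIT = (661,000·1,490,000 − 45,000·710,000) / (1,490,000 − 710,000) = 952,940,000,000 / 780,000 = 1,221,717.95.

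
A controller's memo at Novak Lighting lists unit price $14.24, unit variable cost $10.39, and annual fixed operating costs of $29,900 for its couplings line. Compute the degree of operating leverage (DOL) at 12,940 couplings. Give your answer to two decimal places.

At 12,940 units, contribution = 12,940 × $3.85 = $49,819.00.
Operating income = contribution − fixed costs = $49,819.00 − $29,900 = $19,919.00.
Degree of operating leverage = $49,819.00 / $19,919.00 = 2.5011.

2.50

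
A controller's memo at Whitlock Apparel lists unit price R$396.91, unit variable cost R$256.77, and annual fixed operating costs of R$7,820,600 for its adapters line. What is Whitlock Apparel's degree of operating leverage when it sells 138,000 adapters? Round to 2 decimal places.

1.68

At 138,000 units, contribution = 138,000 × R$140.14 = R$19,339,320.00.
Operating income = contribution − fixed costs = R$19,339,320.00 − R$7,820,600 = R$11,518,720.00.
Degree of operating leverage = R$19,339,320.00 / R$11,518,720.00 = 1.6789.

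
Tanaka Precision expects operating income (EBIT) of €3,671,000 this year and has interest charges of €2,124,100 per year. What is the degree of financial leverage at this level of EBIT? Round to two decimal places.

Interest = €2,124,100.00.
Degree of financial leverage = EBIT / (EBIT − interest) = €3,671,000 / €1,546,900.00 = 2.3731.

2.37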